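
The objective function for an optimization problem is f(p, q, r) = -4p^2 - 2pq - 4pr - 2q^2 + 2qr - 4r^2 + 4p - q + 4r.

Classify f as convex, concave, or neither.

f is quadratic, so its Hessian is the constant matrix H = [[-8, -2, -4], [-2, -4, 2], [-4, 2, -8]].
Leading principal minors: -8, 28, -96.
Signs alternate −, +, − ⇒ H ≺ 0 ⇒ concave.

concave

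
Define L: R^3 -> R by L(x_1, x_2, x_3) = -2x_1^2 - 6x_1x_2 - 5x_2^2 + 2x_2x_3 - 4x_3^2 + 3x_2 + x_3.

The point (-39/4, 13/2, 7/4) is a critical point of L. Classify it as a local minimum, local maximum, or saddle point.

local maximum

The Hessian is constant: H = [[-4, -6, 0], [-6, -10, 2], [0, 2, -8]].
Leading principal minors: Δ₁ = -4, Δ₂ = 4, Δ₃ = -16.
The minors alternate sign starting negative (−, +, −), so H is negative definite: a local maximum.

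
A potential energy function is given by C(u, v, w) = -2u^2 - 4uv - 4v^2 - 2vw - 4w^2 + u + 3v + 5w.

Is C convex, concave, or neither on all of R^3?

concave

C is quadratic, so its Hessian is the constant matrix H = [[-4, -4, 0], [-4, -8, -2], [0, -2, -8]].
Leading principal minors: -4, 16, -112.
Signs alternate −, +, − ⇒ H ≺ 0 ⇒ concave.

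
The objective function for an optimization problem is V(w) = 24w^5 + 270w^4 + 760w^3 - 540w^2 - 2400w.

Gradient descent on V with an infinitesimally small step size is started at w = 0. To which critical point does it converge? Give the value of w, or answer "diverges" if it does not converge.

1

V'(w) = 120(w - 1)(w + 1)(w + 4)(w + 5), so V'(0) = -2400.
Gradient descent moves in the -V' direction, i.e. w is increasing.
The nearest critical point in that direction is w = 1, where V'' = 7200 > 0 (a local minimum). The iterate converges there.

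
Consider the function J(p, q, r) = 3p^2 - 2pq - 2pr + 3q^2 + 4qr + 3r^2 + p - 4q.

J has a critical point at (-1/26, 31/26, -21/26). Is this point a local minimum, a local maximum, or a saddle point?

local minimum

The Hessian is constant: H = [[6, -2, -2], [-2, 6, 4], [-2, 4, 6]].
Leading principal minors: Δ₁ = 6, Δ₂ = 32, Δ₃ = 104.
All leading minors are positive, so H is positive definite: a local minimum.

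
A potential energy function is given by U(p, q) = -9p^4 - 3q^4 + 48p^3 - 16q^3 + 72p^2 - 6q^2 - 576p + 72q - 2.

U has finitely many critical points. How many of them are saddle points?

4

U separates as a function of p plus a function of q, so ∇U=0 decouples.
∂U/∂p = -36(p - 4)(p - 2)(p + 2) = 0 at p ∈ {-2, 2, 4}; ∂U/∂q = -12(q - 1)(q + 2)(q + 3) = 0 at q ∈ {-3, -2, 1}.
The Hessian is diagonal: diag(U_pp, U_qq). Second derivatives: U_pp(-2)=-864, U_pp(2)=288, U_pp(4)=-432; U_qq(-3)=-48, U_qq(-2)=36, U_qq(1)=-144.
Saddle points occur where the two diagonal entries have opposite signs: (-2, -2), (2, -3), (2, 1), (4, -2). Count: 4.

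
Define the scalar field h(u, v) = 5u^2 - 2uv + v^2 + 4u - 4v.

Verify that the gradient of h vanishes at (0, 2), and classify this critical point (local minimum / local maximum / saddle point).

local minimum

∇h = (10u - 2v + 4, -2u + 2v - 4); substituting (0, 2) gives ∇h = (0, 0), so (0, 2) is indeed a critical point.
The Hessian of h is constant: H = [[10, -2], [-2, 2]].
det(H) = 10·2 − (-2)² = 16.
det(H) > 0 and tr(H) = 12 > 0, so H is positive definite and the point is a local minimum.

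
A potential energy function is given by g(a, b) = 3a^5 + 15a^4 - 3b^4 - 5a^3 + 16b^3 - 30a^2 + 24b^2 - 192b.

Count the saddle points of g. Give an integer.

g separates as a function of a plus a function of b, so ∇g=0 decouples.
∂g/∂a = 15a(a - 1)(a + 1)(a + 4) = 0 at a ∈ {-4, -1, 0, 1}; ∂g/∂b = -12(b - 4)(b - 2)(b + 2) = 0 at b ∈ {-2, 2, 4}.
The Hessian is diagonal: diag(g_aa, g_bb). Second derivatives: g_aa(-4)=-900, g_aa(-1)=90, g_aa(0)=-60, g_aa(1)=150; g_bb(-2)=-288, g_bb(2)=96, g_bb(4)=-144.
Saddle points occur where the two diagonal entries have opposite signs: (-4, 2), (-1, -2), (-1, 4), (0, 2), (1, -2), (1, 4). Count: 6.

6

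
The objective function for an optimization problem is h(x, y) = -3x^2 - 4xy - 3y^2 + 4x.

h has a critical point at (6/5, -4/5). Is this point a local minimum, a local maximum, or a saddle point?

The Hessian of h is constant: H = [[-6, -4], [-4, -6]].
det(H) = (-6)·(-6) − (-4)² = 20.
det(H) > 0 and tr(H) = -12 < 0, so H is negative definite and the point is a local maximum.

local maximum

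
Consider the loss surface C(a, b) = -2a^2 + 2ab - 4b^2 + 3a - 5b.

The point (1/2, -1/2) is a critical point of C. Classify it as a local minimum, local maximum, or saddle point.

local maximum

The Hessian of C is constant: H = [[-4, 2], [2, -8]].
det(H) = (-4)·(-8) − 2² = 28.
det(H) > 0 and tr(H) = -12 < 0, so H is negative definite and the point is a local maximum.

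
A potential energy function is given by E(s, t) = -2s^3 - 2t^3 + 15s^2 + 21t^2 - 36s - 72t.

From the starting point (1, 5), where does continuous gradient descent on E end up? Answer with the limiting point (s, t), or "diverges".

E is separable, so gradient descent decouples: s follows -∂E/∂s, t follows -∂E/∂t.
∂E/∂s = -6(s - 3)(s - 2); at s=1 this is -12, so s increases.
∂E/∂t = -6(t - 4)(t - 3); at t=5 this is -12, so t increases.
The t-coordinate has no critical point in that direction and runs off to infinity.

diverges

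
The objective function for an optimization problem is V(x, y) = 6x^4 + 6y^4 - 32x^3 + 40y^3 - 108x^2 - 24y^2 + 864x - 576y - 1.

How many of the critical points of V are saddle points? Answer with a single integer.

V separates as a function of x plus a function of y, so ∇V=0 decouples.
∂V/∂x = 24(x - 4)(x - 3)(x + 3) = 0 at x ∈ {-3, 3, 4}; ∂V/∂y = 24(y - 2)(y + 3)(y + 4) = 0 at y ∈ {-4, -3, 2}.
The Hessian is diagonal: diag(V_xx, V_yy). Second derivatives: V_xx(-3)=1008, V_xx(3)=-144, V_xx(4)=168; V_yy(-4)=144, V_yy(-3)=-120, V_yy(2)=720.
Saddle points occur where the two diagonal entries have opposite signs: (-3, -3), (3, -4), (3, 2), (4, -3). Count: 4.

4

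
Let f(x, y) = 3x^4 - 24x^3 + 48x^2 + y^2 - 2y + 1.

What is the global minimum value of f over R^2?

f(x,y) separates as P(x) + Q(y) + 1, so its minimum is min P + min Q + 1.
P'(x) = 12x(x - 4)(x - 2) vanishes at x ∈ {0, 2, 4}; Q'(y) = 2y - 2 vanishes at y ∈ {1}.
Local minima of P (where P''>0): P(0)=0, P(4)=0. Local minima of Q: Q(1)=-1.
So the global minimum of f is P(0) + Q(1) + 1 = 0 − 1 + 1 = 0, attained at (0, 1).

0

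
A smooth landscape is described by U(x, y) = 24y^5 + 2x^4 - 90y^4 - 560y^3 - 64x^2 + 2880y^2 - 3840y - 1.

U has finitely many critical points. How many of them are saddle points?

U separates as a function of x plus a function of y, so ∇U=0 decouples.
∂U/∂x = 8x(x - 4)(x + 4) = 0 at x ∈ {-4, 0, 4}; ∂U/∂y = 120(y - 4)(y - 2)(y - 1)(y + 4) = 0 at y ∈ {-4, 1, 2, 4}.
The Hessian is diagonal: diag(U_xx, U_yy). Second derivatives: U_xx(-4)=256, U_xx(0)=-128, U_xx(4)=256; U_yy(-4)=-28800, U_yy(1)=1800, U_yy(2)=-1440, U_yy(4)=5760.
Saddle points occur where the two diagonal entries have opposite signs: (-4, -4), (-4, 2), (0, 1), (0, 4), (4, -4), (4, 2). Count: 6.

6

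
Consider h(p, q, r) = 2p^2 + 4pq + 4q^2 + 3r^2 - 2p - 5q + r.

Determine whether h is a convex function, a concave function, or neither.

h is quadratic, so its Hessian is the constant matrix H = [[4, 4, 0], [4, 8, 0], [0, 0, 6]].
Leading principal minors: 4, 16, 96.
All positive ⇒ H ≻ 0 ⇒ convex.

convex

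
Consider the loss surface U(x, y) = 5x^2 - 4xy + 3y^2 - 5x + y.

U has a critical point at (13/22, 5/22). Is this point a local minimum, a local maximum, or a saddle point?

The Hessian of U is constant: H = [[10, -4], [-4, 6]].
det(H) = 10·6 − (-4)² = 44.
det(H) > 0 and tr(H) = 16 > 0, so H is positive definite and the point is a local minimum.

local minimum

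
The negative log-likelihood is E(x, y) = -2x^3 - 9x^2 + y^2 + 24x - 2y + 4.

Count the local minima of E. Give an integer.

E separates as a function of x plus a function of y, so ∇E=0 decouples.
∂E/∂x = -6(x - 1)(x + 4) = 0 at x ∈ {-4, 1}; ∂E/∂y = 2(y - 1) = 0 at y ∈ {1}.
The Hessian is diagonal: diag(E_xx, E_yy). Second derivatives: E_xx(-4)=30, E_xx(1)=-30; E_yy(1)=2.
Local minima occur where both diagonal entries positive: (-4, 1). Count: 1.

1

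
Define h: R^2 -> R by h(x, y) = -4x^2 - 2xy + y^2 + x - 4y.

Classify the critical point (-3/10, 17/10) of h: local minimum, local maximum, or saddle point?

The Hessian of h is constant: H = [[-8, -2], [-2, 2]].
det(H) = (-8)·2 − (-2)² = -20.
Since det(H) < 0, H is indefinite and the critical point is a saddle point.

saddle point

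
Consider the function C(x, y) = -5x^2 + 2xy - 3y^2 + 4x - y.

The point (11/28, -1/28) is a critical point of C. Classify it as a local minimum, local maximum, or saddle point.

The Hessian of C is constant: H = [[-10, 2], [2, -6]].
det(H) = (-10)·(-6) − 2² = 56.
det(H) > 0 and tr(H) = -16 < 0, so H is negative definite and the point is a local maximum.

local maximum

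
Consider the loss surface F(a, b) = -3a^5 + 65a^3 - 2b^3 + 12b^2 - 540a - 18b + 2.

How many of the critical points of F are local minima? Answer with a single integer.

2

F separates as a function of a plus a function of b, so ∇F=0 decouples.
∂F/∂a = -15(a - 3)(a - 2)(a + 2)(a + 3) = 0 at a ∈ {-3, -2, 2, 3}; ∂F/∂b = -6(b - 3)(b - 1) = 0 at b ∈ {1, 3}.
The Hessian is diagonal: diag(F_aa, F_bb). Second derivatives: F_aa(-3)=450, F_aa(-2)=-300, F_aa(2)=300, F_aa(3)=-450; F_bb(1)=12, F_bb(3)=-12.
Local minima occur where both diagonal entries positive: (-3, 1), (2, 1). Count: 2.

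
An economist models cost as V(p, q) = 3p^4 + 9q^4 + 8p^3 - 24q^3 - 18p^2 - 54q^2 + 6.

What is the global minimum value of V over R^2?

V(p,q) separates as A(p) + B(q) + 6, so its minimum is min A + min B + 6.
A'(p) = 12p(p - 1)(p + 3) vanishes at p ∈ {-3, 0, 1}; B'(q) = 36q(q - 3)(q + 1) vanishes at q ∈ {-1, 0, 3}.
Local minima of A (where A''>0): A(-3)=-135, A(1)=-7. Local minima of B: B(-1)=-21, B(3)=-405.
So the global minimum of V is A(-3) + B(3) + 6 = -135 − 405 + 6 = -534, attained at (-3, 3).

-534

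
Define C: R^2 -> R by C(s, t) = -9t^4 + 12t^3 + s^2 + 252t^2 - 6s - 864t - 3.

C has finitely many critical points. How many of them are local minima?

C separates as a function of s plus a function of t, so ∇C=0 decouples.
∂C/∂s = 2(s - 3) = 0 at s ∈ {3}; ∂C/∂t = -36(t - 3)(t - 2)(t + 4) = 0 at t ∈ {-4, 2, 3}.
The Hessian is diagonal: diag(C_ss, C_tt). Second derivatives: C_ss(3)=2; C_tt(-4)=-1512, C_tt(2)=216, C_tt(3)=-252.
Local minima occur where both diagonal entries positive: (3, 2). Count: 1.

1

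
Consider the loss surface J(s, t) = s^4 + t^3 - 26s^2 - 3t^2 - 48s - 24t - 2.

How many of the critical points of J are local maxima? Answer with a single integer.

1

J separates as a function of s plus a function of t, so ∇J=0 decouples.
∂J/∂s = 4(s - 4)(s + 1)(s + 3) = 0 at s ∈ {-3, -1, 4}; ∂J/∂t = 3(t - 4)(t + 2) = 0 at t ∈ {-2, 4}.
The Hessian is diagonal: diag(J_ss, J_tt). Second derivatives: J_ss(-3)=56, J_ss(-1)=-40, J_ss(4)=140; J_tt(-2)=-18, J_tt(4)=18.
Local maxima occur where both diagonal entries negative: (-1, -2). Count: 1.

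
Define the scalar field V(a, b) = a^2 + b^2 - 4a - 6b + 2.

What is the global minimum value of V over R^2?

V(a,b) separates as P(a) + Q(b) + 2, so its minimum is min P + min Q + 2.
P'(a) = 2a - 4 vanishes at a ∈ {2}; Q'(b) = 2b - 6 vanishes at b ∈ {3}.
Local minima of P (where P''>0): P(2)=-4. Local minima of Q: Q(3)=-9.
So the global minimum of V is P(2) + Q(3) + 2 = -4 − 9 + 2 = -11, attained at (2, 3).

-11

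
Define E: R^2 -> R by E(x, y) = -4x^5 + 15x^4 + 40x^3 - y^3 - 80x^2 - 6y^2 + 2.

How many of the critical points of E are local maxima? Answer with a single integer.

2

E separates as a function of x plus a function of y, so ∇E=0 decouples.
∂E/∂x = -20x(x - 4)(x - 1)(x + 2) = 0 at x ∈ {-2, 0, 1, 4}; ∂E/∂y = -3y(y + 4) = 0 at y ∈ {-4, 0}.
The Hessian is diagonal: diag(E_xx, E_yy). Second derivatives: E_xx(-2)=720, E_xx(0)=-160, E_xx(1)=180, E_xx(4)=-1440; E_yy(-4)=12, E_yy(0)=-12.
Local maxima occur where both diagonal entries negative: (0, 0), (4, 0). Count: 2.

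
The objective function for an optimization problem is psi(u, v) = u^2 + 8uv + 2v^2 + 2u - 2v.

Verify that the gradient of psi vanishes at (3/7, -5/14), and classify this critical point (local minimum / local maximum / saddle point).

saddle point

∇psi = (2u + 8v + 2, 8u + 4v - 2); substituting (3/7, -5/14) gives ∇psi = (0, 0), so (3/7, -5/14) is indeed a critical point.
The Hessian of psi is constant: H = [[2, 8], [8, 4]].
det(H) = 2·4 − 8² = -56.
Since det(H) < 0, H is indefinite and the critical point is a saddle point.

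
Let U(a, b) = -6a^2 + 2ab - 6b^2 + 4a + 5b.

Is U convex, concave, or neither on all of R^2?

U is quadratic, so its Hessian is the constant matrix H = [[-12, 2], [2, -12]].
det(H) = 140, tr(H) = -24.
det(H) > 0 and tr(H) < 0, so H is negative definite everywhere: concave.

concave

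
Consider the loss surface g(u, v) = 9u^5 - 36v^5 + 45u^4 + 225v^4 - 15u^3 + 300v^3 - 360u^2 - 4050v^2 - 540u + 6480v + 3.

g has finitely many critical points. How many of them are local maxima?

g separates as a function of u plus a function of v, so ∇g=0 decouples.
∂g/∂u = 45(u - 2)(u + 1)(u + 2)(u + 3) = 0 at u ∈ {-3, -2, -1, 2}; ∂g/∂v = -180(v - 4)(v - 3)(v - 1)(v + 3) = 0 at v ∈ {-3, 1, 3, 4}.
The Hessian is diagonal: diag(g_uu, g_vv). Second derivatives: g_uu(-3)=-450, g_uu(-2)=180, g_uu(-1)=-270, g_uu(2)=2700; g_vv(-3)=30240, g_vv(1)=-4320, g_vv(3)=2160, g_vv(4)=-3780.
Local maxima occur where both diagonal entries negative: (-3, 1), (-3, 4), (-1, 1), (-1, 4). Count: 4.

4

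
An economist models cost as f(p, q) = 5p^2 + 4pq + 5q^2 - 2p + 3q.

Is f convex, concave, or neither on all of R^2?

convex

f is quadratic, so its Hessian is the constant matrix H = [[10, 4], [4, 10]].
det(H) = 84, tr(H) = 20.
det(H) > 0 and tr(H) > 0, so H is positive definite everywhere: convex.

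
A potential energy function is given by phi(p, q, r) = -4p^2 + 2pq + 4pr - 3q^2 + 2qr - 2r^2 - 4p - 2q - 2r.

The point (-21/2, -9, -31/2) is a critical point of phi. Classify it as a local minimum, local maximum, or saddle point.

local maximum

The Hessian is constant: H = [[-8, 2, 4], [2, -6, 2], [4, 2, -4]].
Leading principal minors: Δ₁ = -8, Δ₂ = 44, Δ₃ = -16.
The minors alternate sign starting negative (−, +, −), so H is negative definite: a local maximum.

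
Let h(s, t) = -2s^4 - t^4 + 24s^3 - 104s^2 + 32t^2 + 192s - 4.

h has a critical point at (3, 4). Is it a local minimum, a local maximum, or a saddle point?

The mixed partial ∂²h/∂s∂t is 0, so the Hessian at any point is diag(h_ss, h_tt) = diag(8(-3s^2 + 18s - 26), 4(-3t^2 + 16)).
At (3, 4): H = diag(8, -128).
The eigenvalues have opposite signs, so H is indefinite: a saddle point.

saddle point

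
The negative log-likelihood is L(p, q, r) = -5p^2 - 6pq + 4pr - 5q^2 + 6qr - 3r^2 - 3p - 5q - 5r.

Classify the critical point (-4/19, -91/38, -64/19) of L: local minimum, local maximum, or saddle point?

The Hessian is constant: H = [[-10, -6, 4], [-6, -10, 6], [4, 6, -6]].
Leading principal minors: Δ₁ = -10, Δ₂ = 64, Δ₃ = -152.
The minors alternate sign starting negative (−, +, −), so H is negative definite: a local maximum.

local maximum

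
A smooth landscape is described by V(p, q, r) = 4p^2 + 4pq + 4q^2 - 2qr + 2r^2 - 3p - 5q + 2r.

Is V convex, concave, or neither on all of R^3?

convex

V is quadratic, so its Hessian is the constant matrix H = [[8, 4, 0], [4, 8, -2], [0, -2, 4]].
Leading principal minors: 8, 48, 160.
All positive ⇒ H ≻ 0 ⇒ convex.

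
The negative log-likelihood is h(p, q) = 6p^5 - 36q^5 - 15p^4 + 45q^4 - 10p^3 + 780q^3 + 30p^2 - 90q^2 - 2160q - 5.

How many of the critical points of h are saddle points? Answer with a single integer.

h separates as a function of p plus a function of q, so ∇h=0 decouples.
∂h/∂p = 30p(p - 2)(p - 1)(p + 1) = 0 at p ∈ {-1, 0, 1, 2}; ∂h/∂q = -180(q - 4)(q - 1)(q + 1)(q + 3) = 0 at q ∈ {-3, -1, 1, 4}.
The Hessian is diagonal: diag(h_pp, h_qq). Second derivatives: h_pp(-1)=-180, h_pp(0)=60, h_pp(1)=-60, h_pp(2)=180; h_qq(-3)=10080, h_qq(-1)=-3600, h_qq(1)=4320, h_qq(4)=-18900.
Saddle points occur where the two diagonal entries have opposite signs: (-1, -3), (-1, 1), (0, -1), (0, 4), (1, -3), (1, 1), (2, -1), (2, 4). Count: 8.

8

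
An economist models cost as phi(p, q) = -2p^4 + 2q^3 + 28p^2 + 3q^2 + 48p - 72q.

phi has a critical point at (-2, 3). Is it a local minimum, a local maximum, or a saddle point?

The mixed partial ∂²phi/∂p∂q is 0, so the Hessian at any point is diag(phi_pp, phi_qq) = diag(8(-3p^2 + 7), 6(2q + 1)).
At (-2, 3): H = diag(-40, 42).
The eigenvalues have opposite signs, so H is indefinite: a saddle point.

saddle point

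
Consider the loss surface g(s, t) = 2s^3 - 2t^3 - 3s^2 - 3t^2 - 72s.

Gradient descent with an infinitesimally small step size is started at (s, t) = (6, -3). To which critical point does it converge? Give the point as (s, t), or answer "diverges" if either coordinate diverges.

(4, -1)

g is separable, so gradient descent decouples: s follows -∂g/∂s, t follows -∂g/∂t.
∂g/∂s = 6(s - 4)(s + 3); at s=6 this is 108, so s decreases.
∂g/∂t = -6t(t + 1); at t=-3 this is -36, so t increases.
s converges to its nearest critical value 4 (a local min of the s-part); t converges to -1. The iterate converges to (4, -1).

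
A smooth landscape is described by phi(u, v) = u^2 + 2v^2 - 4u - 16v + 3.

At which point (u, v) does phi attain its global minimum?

phi(u,v) separates as P(u) + Q(v) + 3, so its minimum is min P + min Q + 3.
P'(u) = 2u - 4 vanishes at u ∈ {2}; Q'(v) = 4v - 16 vanishes at v ∈ {4}.
Local minima of P (where P''>0): P(2)=-4. Local minima of Q: Q(4)=-32.
So the global minimum of phi is P(2) + Q(4) + 3 = -4 − 32 + 3 = -33, attained at (2, 4).

(2, 4)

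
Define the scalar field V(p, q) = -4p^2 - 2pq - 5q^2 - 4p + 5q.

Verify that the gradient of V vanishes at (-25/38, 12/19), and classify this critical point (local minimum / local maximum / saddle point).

local maximum

∇V = (-8p - 2q - 4, -2p - 10q + 5); substituting (-25/38, 12/19) gives ∇V = (0, 0), so (-25/38, 12/19) is indeed a critical point.
The Hessian of V is constant: H = [[-8, -2], [-2, -10]].
det(H) = (-8)·(-10) − (-2)² = 76.
det(H) > 0 and tr(H) = -18 < 0, so H is negative definite and the point is a local maximum.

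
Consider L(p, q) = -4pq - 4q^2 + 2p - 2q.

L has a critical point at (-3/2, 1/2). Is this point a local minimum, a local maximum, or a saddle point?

The Hessian of L is constant: H = [[0, -4], [-4, -8]].
det(H) = 0·(-8) − (-4)² = -16.
Since det(H) < 0, H is indefinite and the critical point is a saddle point.

saddle point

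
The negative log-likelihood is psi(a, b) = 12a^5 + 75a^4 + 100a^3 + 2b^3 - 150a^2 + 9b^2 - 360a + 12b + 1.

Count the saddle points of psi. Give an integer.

4

psi separates as a function of a plus a function of b, so ∇psi=0 decouples.
∂psi/∂a = 60(a - 1)(a + 1)(a + 2)(a + 3) = 0 at a ∈ {-3, -2, -1, 1}; ∂psi/∂b = 6(b + 1)(b + 2) = 0 at b ∈ {-2, -1}.
The Hessian is diagonal: diag(psi_aa, psi_bb). Second derivatives: psi_aa(-3)=-480, psi_aa(-2)=180, psi_aa(-1)=-240, psi_aa(1)=1440; psi_bb(-2)=-6, psi_bb(-1)=6.
Saddle points occur where the two diagonal entries have opposite signs: (-3, -1), (-2, -2), (-1, -1), (1, -2). Count: 4.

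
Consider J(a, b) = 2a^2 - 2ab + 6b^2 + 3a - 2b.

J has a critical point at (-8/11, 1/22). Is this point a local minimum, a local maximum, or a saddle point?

local minimum

The Hessian of J is constant: H = [[4, -2], [-2, 12]].
det(H) = 4·12 − (-2)² = 44.
det(H) > 0 and tr(H) = 16 > 0, so H is positive definite and the point is a local minimum.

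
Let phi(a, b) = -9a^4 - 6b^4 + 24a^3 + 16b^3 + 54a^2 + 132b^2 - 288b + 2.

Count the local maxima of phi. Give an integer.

4

phi separates as a function of a plus a function of b, so ∇phi=0 decouples.
∂phi/∂a = -36a(a - 3)(a + 1) = 0 at a ∈ {-1, 0, 3}; ∂phi/∂b = -24(b - 4)(b - 1)(b + 3) = 0 at b ∈ {-3, 1, 4}.
The Hessian is diagonal: diag(phi_aa, phi_bb). Second derivatives: phi_aa(-1)=-144, phi_aa(0)=108, phi_aa(3)=-432; phi_bb(-3)=-672, phi_bb(1)=288, phi_bb(4)=-504.
Local maxima occur where both diagonal entries negative: (-1, -3), (-1, 4), (3, -3), (3, 4). Count: 4.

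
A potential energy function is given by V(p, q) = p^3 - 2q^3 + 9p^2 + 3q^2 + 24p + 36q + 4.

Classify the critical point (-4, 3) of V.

local maximum

The mixed partial ∂²V/∂p∂q is 0, so the Hessian at any point is diag(V_pp, V_qq) = diag(6(p + 3), 6(-2q + 1)).
At (-4, 3): H = diag(-6, -30).
Both eigenvalues are negative, so H is negative definite: a local maximum.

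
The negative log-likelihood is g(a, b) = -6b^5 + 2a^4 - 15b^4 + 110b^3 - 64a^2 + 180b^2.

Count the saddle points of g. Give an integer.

6

g separates as a function of a plus a function of b, so ∇g=0 decouples.
∂g/∂a = 8a(a - 4)(a + 4) = 0 at a ∈ {-4, 0, 4}; ∂g/∂b = -30b(b - 3)(b + 1)(b + 4) = 0 at b ∈ {-4, -1, 0, 3}.
The Hessian is diagonal: diag(g_aa, g_bb). Second derivatives: g_aa(-4)=256, g_aa(0)=-128, g_aa(4)=256; g_bb(-4)=2520, g_bb(-1)=-360, g_bb(0)=360, g_bb(3)=-2520.
Saddle points occur where the two diagonal entries have opposite signs: (-4, -1), (-4, 3), (0, -4), (0, 0), (4, -1), (4, 3). Count: 6.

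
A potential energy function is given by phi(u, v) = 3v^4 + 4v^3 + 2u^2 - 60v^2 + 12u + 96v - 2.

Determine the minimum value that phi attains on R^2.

phi(u,v) separates as P(u) + Q(v) − 2, so its minimum is min P + min Q − 2.
P'(u) = 4u + 12 vanishes at u ∈ {-3}; Q'(v) = 12(v - 2)(v - 1)(v + 4) vanishes at v ∈ {-4, 1, 2}.
Local minima of P (where P''>0): P(-3)=-18. Local minima of Q: Q(-4)=-832, Q(2)=32.
So the global minimum of phi is P(-3) + Q(-4) − 2 = -18 − 832 − 2 = -852, attained at (-3, -4).

-852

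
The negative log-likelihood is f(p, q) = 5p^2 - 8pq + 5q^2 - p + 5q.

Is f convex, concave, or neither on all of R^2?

convex

f is quadratic, so its Hessian is the constant matrix H = [[10, -8], [-8, 10]].
det(H) = 36, tr(H) = 20.
det(H) > 0 and tr(H) > 0, so H is positive definite everywhere: convex.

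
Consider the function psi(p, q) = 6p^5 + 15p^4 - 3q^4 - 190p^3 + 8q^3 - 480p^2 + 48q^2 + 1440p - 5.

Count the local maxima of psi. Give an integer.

4

psi separates as a function of p plus a function of q, so ∇psi=0 decouples.
∂psi/∂p = 30(p - 4)(p - 1)(p + 3)(p + 4) = 0 at p ∈ {-4, -3, 1, 4}; ∂psi/∂q = -12q(q - 4)(q + 2) = 0 at q ∈ {-2, 0, 4}.
The Hessian is diagonal: diag(psi_pp, psi_qq). Second derivatives: psi_pp(-4)=-1200, psi_pp(-3)=840, psi_pp(1)=-1800, psi_pp(4)=5040; psi_qq(-2)=-144, psi_qq(0)=96, psi_qq(4)=-288.
Local maxima occur where both diagonal entries negative: (-4, -2), (-4, 4), (1, -2), (1, 4). Count: 4.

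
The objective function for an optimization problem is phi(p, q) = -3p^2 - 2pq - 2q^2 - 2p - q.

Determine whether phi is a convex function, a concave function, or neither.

concave

phi is quadratic, so its Hessian is the constant matrix H = [[-6, -2], [-2, -4]].
det(H) = 20, tr(H) = -10.
det(H) > 0 and tr(H) < 0, so H is negative definite everywhere: concave.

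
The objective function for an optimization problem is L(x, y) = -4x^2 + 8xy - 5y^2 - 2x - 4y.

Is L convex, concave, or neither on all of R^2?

L is quadratic, so its Hessian is the constant matrix H = [[-8, 8], [8, -10]].
det(H) = 16, tr(H) = -18.
det(H) > 0 and tr(H) < 0, so H is negative definite everywhere: concave.

concave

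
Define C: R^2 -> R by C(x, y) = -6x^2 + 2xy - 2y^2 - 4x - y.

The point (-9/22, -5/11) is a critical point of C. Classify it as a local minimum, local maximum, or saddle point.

local maximum

The Hessian of C is constant: H = [[-12, 2], [2, -4]].
det(H) = (-12)·(-4) − 2² = 44.
det(H) > 0 and tr(H) = -16 < 0, so H is negative definite and the point is a local maximum.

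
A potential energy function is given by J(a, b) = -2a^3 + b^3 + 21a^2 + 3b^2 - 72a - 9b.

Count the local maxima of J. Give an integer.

1

J separates as a function of a plus a function of b, so ∇J=0 decouples.
∂J/∂a = -6(a - 4)(a - 3) = 0 at a ∈ {3, 4}; ∂J/∂b = 3(b - 1)(b + 3) = 0 at b ∈ {-3, 1}.
The Hessian is diagonal: diag(J_aa, J_bb). Second derivatives: J_aa(3)=6, J_aa(4)=-6; J_bb(-3)=-12, J_bb(1)=12.
Local maxima occur where both diagonal entries negative: (4, -3). Count: 1.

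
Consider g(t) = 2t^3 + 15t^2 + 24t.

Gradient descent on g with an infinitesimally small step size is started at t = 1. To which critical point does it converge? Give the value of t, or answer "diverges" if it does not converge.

g'(t) = 6(t + 1)(t + 4), so g'(1) = 60.
Gradient descent moves in the -g' direction, i.e. t is decreasing.
The nearest critical point in that direction is t = -1, where g'' = 18 > 0 (a local minimum). The iterate converges there.

-1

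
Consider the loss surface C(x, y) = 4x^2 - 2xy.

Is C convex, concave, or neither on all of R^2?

neither

C is quadratic, so its Hessian is the constant matrix H = [[8, -2], [-2, 0]].
det(H) = -4, tr(H) = 8.
det(H) < 0, so H is indefinite: neither convex nor concave.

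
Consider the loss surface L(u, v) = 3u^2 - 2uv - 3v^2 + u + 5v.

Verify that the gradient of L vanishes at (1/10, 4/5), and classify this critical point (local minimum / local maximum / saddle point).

saddle point

∇L = (6u - 2v + 1, -2u - 6v + 5); substituting (1/10, 4/5) gives ∇L = (0, 0), so (1/10, 4/5) is indeed a critical point.
The Hessian of L is constant: H = [[6, -2], [-2, -6]].
det(H) = 6·(-6) − (-2)² = -40.
Since det(H) < 0, H is indefinite and the critical point is a saddle point.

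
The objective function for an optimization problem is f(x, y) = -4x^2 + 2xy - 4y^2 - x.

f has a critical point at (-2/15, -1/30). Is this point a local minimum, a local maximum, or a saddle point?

The Hessian of f is constant: H = [[-8, 2], [2, -8]].
det(H) = (-8)·(-8) − 2² = 60.
det(H) > 0 and tr(H) = -16 < 0, so H is negative definite and the point is a local maximum.

local maximum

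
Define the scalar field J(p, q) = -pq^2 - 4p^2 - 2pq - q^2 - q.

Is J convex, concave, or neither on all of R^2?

The term -pq^2 is cubic, so the Hessian is not constant.
∂²J/∂q² = -2p - 2, which takes both signs as p varies (negative for sufficiently large p). A diagonal entry of the Hessian changing sign means the Hessian is neither positive- nor negative-semidefinite on all of R^2.

neither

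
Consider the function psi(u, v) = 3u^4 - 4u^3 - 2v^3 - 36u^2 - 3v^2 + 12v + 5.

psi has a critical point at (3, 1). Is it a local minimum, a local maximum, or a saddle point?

The mixed partial ∂²psi/∂u∂v is 0, so the Hessian at any point is diag(psi_uu, psi_vv) = diag(12(3u^2 - 2u - 6), -6(2v + 1)).
At (3, 1): H = diag(180, -18).
The eigenvalues have opposite signs, so H is indefinite: a saddle point.

saddle point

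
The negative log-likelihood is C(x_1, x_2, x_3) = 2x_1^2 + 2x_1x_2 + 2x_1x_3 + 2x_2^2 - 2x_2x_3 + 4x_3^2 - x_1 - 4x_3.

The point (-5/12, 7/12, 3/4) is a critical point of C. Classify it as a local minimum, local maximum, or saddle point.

The Hessian is constant: H = [[4, 2, 2], [2, 4, -2], [2, -2, 8]].
Leading principal minors: Δ₁ = 4, Δ₂ = 12, Δ₃ = 48.
All leading minors are positive, so H is positive definite: a local minimum.

local minimum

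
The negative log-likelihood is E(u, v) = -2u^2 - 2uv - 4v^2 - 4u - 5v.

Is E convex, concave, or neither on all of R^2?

concave

E is quadratic, so its Hessian is the constant matrix H = [[-4, -2], [-2, -8]].
det(H) = 28, tr(H) = -12.
det(H) > 0 and tr(H) < 0, so H is negative definite everywhere: concave.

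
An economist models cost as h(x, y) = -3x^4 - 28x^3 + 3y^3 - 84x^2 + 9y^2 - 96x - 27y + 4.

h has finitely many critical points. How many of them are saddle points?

3

h separates as a function of x plus a function of y, so ∇h=0 decouples.
∂h/∂x = -12(x + 1)(x + 2)(x + 4) = 0 at x ∈ {-4, -2, -1}; ∂h/∂y = 9(y - 1)(y + 3) = 0 at y ∈ {-3, 1}.
The Hessian is diagonal: diag(h_xx, h_yy). Second derivatives: h_xx(-4)=-72, h_xx(-2)=24, h_xx(-1)=-36; h_yy(-3)=-36, h_yy(1)=36.
Saddle points occur where the two diagonal entries have opposite signs: (-4, 1), (-2, -3), (-1, 1). Count: 3.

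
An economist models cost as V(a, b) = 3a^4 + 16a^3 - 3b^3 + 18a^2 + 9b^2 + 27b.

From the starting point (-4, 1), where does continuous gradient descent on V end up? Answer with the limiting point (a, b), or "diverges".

(-3, -1)

V is separable, so gradient descent decouples: a follows -∂V/∂a, b follows -∂V/∂b.
∂V/∂a = 12a(a + 1)(a + 3); at a=-4 this is -144, so a increases.
∂V/∂b = -9(b - 3)(b + 1); at b=1 this is 36, so b decreases.
a converges to its nearest critical value -3 (a local min of the a-part); b converges to -1. The iterate converges to (-3, -1).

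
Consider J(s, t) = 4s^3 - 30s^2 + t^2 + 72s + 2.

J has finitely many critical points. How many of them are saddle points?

J separates as a function of s plus a function of t, so ∇J=0 decouples.
∂J/∂s = 12(s - 3)(s - 2) = 0 at s ∈ {2, 3}; ∂J/∂t = 2t = 0 at t ∈ {0}.
The Hessian is diagonal: diag(J_ss, J_tt). Second derivatives: J_ss(2)=-12, J_ss(3)=12; J_tt(0)=2.
Saddle points occur where the two diagonal entries have opposite signs: (2, 0). Count: 1.

1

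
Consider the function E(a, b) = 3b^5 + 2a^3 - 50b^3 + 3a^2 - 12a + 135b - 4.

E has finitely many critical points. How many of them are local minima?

2

E separates as a function of a plus a function of b, so ∇E=0 decouples.
∂E/∂a = 6(a - 1)(a + 2) = 0 at a ∈ {-2, 1}; ∂E/∂b = 15(b - 3)(b - 1)(b + 1)(b + 3) = 0 at b ∈ {-3, -1, 1, 3}.
The Hessian is diagonal: diag(E_aa, E_bb). Second derivatives: E_aa(-2)=-18, E_aa(1)=18; E_bb(-3)=-720, E_bb(-1)=240, E_bb(1)=-240, E_bb(3)=720.
Local minima occur where both diagonal entries positive: (1, -1), (1, 3). Count: 2.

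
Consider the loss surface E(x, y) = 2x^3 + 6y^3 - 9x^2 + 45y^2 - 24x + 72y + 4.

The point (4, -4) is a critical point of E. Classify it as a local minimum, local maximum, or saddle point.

The mixed partial ∂²E/∂x∂y is 0, so the Hessian at any point is diag(E_xx, E_yy) = diag(6(2x - 3), 18(2y + 5)).
At (4, -4): H = diag(30, -54).
The eigenvalues have opposite signs, so H is indefinite: a saddle point.

saddle point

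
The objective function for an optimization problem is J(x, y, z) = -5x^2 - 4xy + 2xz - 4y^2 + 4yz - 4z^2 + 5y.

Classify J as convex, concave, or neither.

J is quadratic, so its Hessian is the constant matrix H = [[-10, -4, 2], [-4, -8, 4], [2, 4, -8]].
Leading principal minors: -10, 64, -384.
Signs alternate −, +, − ⇒ H ≺ 0 ⇒ concave.

concave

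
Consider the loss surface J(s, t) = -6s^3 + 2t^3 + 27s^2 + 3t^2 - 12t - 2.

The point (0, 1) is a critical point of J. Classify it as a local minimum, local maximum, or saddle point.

The mixed partial ∂²J/∂s∂t is 0, so the Hessian at any point is diag(J_ss, J_tt) = diag(18(-2s + 3), 6(2t + 1)).
At (0, 1): H = diag(54, 18).
Both eigenvalues are positive, so H is positive definite: a local minimum.

local minimum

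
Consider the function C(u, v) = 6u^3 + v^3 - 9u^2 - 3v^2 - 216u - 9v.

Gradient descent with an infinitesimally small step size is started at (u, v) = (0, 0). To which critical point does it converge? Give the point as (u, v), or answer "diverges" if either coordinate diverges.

(4, 3)

C is separable, so gradient descent decouples: u follows -∂C/∂u, v follows -∂C/∂v.
∂C/∂u = 18(u - 4)(u + 3); at u=0 this is -216, so u increases.
∂C/∂v = 3(v - 3)(v + 1); at v=0 this is -9, so v increases.
u converges to its nearest critical value 4 (a local min of the u-part); v converges to 3. The iterate converges to (4, 3).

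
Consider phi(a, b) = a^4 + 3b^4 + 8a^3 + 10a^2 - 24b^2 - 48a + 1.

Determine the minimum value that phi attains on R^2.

phi(a,b) separates as P(a) + Q(b) + 1, so its minimum is min P + min Q + 1.
P'(a) = 4(a - 1)(a + 3)(a + 4) vanishes at a ∈ {-4, -3, 1}; Q'(b) = 12b(b - 2)(b + 2) vanishes at b ∈ {-2, 0, 2}.
Local minima of P (where P''>0): P(-4)=96, P(1)=-29. Local minima of Q: Q(-2)=-48, Q(2)=-48.
So the global minimum of phi is P(1) + Q(-2) + 1 = -29 − 48 + 1 = -76, attained at (1, -2).

-76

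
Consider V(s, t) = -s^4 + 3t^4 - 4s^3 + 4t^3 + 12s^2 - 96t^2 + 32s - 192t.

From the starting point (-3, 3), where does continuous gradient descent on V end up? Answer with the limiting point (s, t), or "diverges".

(-1, 4)

V is separable, so gradient descent decouples: s follows -∂V/∂s, t follows -∂V/∂t.
∂V/∂s = -4(s - 2)(s + 1)(s + 4); at s=-3 this is -40, so s increases.
∂V/∂t = 12(t - 4)(t + 1)(t + 4); at t=3 this is -336, so t increases.
s converges to its nearest critical value -1 (a local min of the s-part); t converges to 4. The iterate converges to (-1, 4).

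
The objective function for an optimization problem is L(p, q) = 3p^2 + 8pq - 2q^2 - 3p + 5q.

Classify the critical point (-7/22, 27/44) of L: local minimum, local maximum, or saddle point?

The Hessian of L is constant: H = [[6, 8], [8, -4]].
det(H) = 6·(-4) − 8² = -88.
Since det(H) < 0, H is indefinite and the critical point is a saddle point.

saddle point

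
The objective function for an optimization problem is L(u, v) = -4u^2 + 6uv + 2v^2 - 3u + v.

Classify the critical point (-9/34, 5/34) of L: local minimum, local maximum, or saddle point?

saddle point

The Hessian of L is constant: H = [[-8, 6], [6, 4]].
det(H) = (-8)·4 − 6² = -68.
Since det(H) < 0, H is indefinite and the critical point is a saddle point.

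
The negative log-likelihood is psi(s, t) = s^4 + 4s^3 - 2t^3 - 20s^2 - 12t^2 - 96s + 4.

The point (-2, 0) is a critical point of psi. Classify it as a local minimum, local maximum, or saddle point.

local maximum

The mixed partial ∂²psi/∂s∂t is 0, so the Hessian at any point is diag(psi_ss, psi_tt) = diag(4(3s^2 + 6s - 10), -12(t + 2)).
At (-2, 0): H = diag(-40, -24).
Both eigenvalues are negative, so H is negative definite: a local maximum.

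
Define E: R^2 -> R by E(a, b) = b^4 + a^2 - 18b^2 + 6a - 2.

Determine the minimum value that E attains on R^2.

-92

E(a,b) separates as P(a) + Q(b) − 2, so its minimum is min P + min Q − 2.
P'(a) = 2a + 6 vanishes at a ∈ {-3}; Q'(b) = 4b(b - 3)(b + 3) vanishes at b ∈ {-3, 0, 3}.
Local minima of P (where P''>0): P(-3)=-9. Local minima of Q: Q(-3)=-81, Q(3)=-81.
So the global minimum of E is P(-3) + Q(-3) − 2 = -9 − 81 − 2 = -92, attained at (-3, -3).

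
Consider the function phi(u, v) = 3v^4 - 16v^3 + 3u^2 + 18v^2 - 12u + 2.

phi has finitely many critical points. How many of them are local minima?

2

phi separates as a function of u plus a function of v, so ∇phi=0 decouples.
∂phi/∂u = 6(u - 2) = 0 at u ∈ {2}; ∂phi/∂v = 12v(v - 3)(v - 1) = 0 at v ∈ {0, 1, 3}.
The Hessian is diagonal: diag(phi_uu, phi_vv). Second derivatives: phi_uu(2)=6; phi_vv(0)=36, phi_vv(1)=-24, phi_vv(3)=72.
Local minima occur where both diagonal entries positive: (2, 0), (2, 3). Count: 2.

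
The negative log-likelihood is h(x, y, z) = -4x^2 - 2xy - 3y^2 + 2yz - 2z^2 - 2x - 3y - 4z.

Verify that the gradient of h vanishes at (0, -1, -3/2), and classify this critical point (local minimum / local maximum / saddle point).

local maximum

∇h = (-8x - 2y - 2, -2x - 6y + 2z - 3, 2y - 4z - 4); substituting (0, -1, -3/2) gives ∇h = (0, 0, 0), so (0, -1, -3/2) is indeed a critical point.
The Hessian is constant: H = [[-8, -2, 0], [-2, -6, 2], [0, 2, -4]].
Leading principal minors: Δ₁ = -8, Δ₂ = 44, Δ₃ = -144.
The minors alternate sign starting negative (−, +, −), so H is negative definite: a local maximum.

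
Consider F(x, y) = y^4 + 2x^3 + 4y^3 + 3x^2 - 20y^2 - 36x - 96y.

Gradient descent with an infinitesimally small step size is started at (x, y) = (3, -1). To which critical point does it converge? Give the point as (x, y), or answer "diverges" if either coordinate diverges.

(2, 3)

F is separable, so gradient descent decouples: x follows -∂F/∂x, y follows -∂F/∂y.
∂F/∂x = 6(x - 2)(x + 3); at x=3 this is 36, so x decreases.
∂F/∂y = 4(y - 3)(y + 2)(y + 4); at y=-1 this is -48, so y increases.
x converges to its nearest critical value 2 (a local min of the x-part); y converges to 3. The iterate converges to (2, 3).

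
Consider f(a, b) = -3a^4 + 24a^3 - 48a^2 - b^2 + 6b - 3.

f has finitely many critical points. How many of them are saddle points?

1

f separates as a function of a plus a function of b, so ∇f=0 decouples.
∂f/∂a = -12a(a - 4)(a - 2) = 0 at a ∈ {0, 2, 4}; ∂f/∂b = -2(b - 3) = 0 at b ∈ {3}.
The Hessian is diagonal: diag(f_aa, f_bb). Second derivatives: f_aa(0)=-96, f_aa(2)=48, f_aa(4)=-96; f_bb(3)=-2.
Saddle points occur where the two diagonal entries have opposite signs: (2, 3). Count: 1.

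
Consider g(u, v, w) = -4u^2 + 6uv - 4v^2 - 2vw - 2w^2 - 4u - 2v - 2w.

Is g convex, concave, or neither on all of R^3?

g is quadratic, so its Hessian is the constant matrix H = [[-8, 6, 0], [6, -8, -2], [0, -2, -4]].
Leading principal minors: -8, 28, -80.
Signs alternate −, +, − ⇒ H ≺ 0 ⇒ concave.

concave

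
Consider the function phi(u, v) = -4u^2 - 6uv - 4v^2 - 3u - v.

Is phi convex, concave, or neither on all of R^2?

concave

phi is quadratic, so its Hessian is the constant matrix H = [[-8, -6], [-6, -8]].
det(H) = 28, tr(H) = -16.
det(H) > 0 and tr(H) < 0, so H is negative definite everywhere: concave.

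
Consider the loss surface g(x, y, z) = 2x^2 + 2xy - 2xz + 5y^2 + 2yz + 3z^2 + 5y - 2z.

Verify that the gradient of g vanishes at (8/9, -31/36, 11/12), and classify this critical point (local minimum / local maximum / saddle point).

local minimum

∇g = (4x + 2y - 2z, 2x + 10y + 2z + 5, -2x + 2y + 6z - 2); substituting (8/9, -31/36, 11/12) gives ∇g = (0, 0, 0), so (8/9, -31/36, 11/12) is indeed a critical point.
The Hessian is constant: H = [[4, 2, -2], [2, 10, 2], [-2, 2, 6]].
Leading principal minors: Δ₁ = 4, Δ₂ = 36, Δ₃ = 144.
All leading minors are positive, so H is positive definite: a local minimum.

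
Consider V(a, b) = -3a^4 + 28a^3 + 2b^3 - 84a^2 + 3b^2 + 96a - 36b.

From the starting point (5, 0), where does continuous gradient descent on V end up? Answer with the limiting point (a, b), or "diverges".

V is separable, so gradient descent decouples: a follows -∂V/∂a, b follows -∂V/∂b.
∂V/∂a = -12(a - 4)(a - 2)(a - 1); at a=5 this is -144, so a increases.
∂V/∂b = 6(b - 2)(b + 3); at b=0 this is -36, so b increases.
The a-coordinate has no critical point in that direction and runs off to infinity.

diverges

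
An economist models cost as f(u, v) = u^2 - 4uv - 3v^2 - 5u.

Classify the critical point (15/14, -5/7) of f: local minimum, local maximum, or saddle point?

The Hessian of f is constant: H = [[2, -4], [-4, -6]].
det(H) = 2·(-6) − (-4)² = -28.
Since det(H) < 0, H is indefinite and the critical point is a saddle point.

saddle point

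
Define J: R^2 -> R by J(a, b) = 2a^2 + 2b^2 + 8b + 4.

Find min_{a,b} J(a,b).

-4

J(a,b) separates as P(a) + Q(b) + 4, so its minimum is min P + min Q + 4.
P'(a) = 4a vanishes at a ∈ {0}; Q'(b) = 4b + 8 vanishes at b ∈ {-2}.
Local minima of P (where P''>0): P(0)=0. Local minima of Q: Q(-2)=-8.
So the global minimum of J is P(0) + Q(-2) + 4 = 0 − 8 + 4 = -4, attained at (0, -2).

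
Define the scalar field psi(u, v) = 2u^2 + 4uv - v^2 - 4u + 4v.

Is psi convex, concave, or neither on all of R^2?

neither

psi is quadratic, so its Hessian is the constant matrix H = [[4, 4], [4, -2]].
det(H) = -24, tr(H) = 2.
det(H) < 0, so H is indefinite: neither convex nor concave.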